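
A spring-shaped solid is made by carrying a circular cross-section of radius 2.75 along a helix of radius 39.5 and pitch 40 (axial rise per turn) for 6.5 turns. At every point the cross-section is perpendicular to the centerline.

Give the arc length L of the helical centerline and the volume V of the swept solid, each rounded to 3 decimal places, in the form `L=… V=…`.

L=1634.026 V=38821.660

2πR = 2π·39.5 = 248.185820
per-turn = √(248.185820² + 40²) = √(61596.2011 + 1600) = √63196.2011 = 251.388546
L = 6.5 × 251.388546 = 1634.025549
V = π·2.75² × L = 23.758294 × 1634.025549 = 38821.660122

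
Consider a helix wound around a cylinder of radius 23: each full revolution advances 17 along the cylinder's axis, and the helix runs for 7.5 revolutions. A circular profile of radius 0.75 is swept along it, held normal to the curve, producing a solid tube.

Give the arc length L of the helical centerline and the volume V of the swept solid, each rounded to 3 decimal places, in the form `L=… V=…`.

2πR = 2π·23 = 144.513262
per-turn = √(144.513262² + 17²) = √(20884.0829 + 289) = √21173.0829 = 145.509735
L = 7.5 × 145.509735 = 1091.323011
V = π·0.75² × L = 1.767146 × 1091.323011 = 1928.526949

L=1091.323 V=1928.527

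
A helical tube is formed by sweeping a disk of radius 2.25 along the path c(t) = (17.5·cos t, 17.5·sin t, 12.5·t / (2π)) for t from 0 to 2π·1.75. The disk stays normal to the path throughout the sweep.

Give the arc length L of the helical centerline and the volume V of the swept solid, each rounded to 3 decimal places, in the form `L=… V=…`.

L=193.662 V=3080.060

2πR = 2π·17.5 = 109.955743
per-turn = √(109.955743² + 12.5²) = √(12090.2654 + 156.25) = √12246.5154 = 110.663975
L = 1.75 × 110.663975 = 193.661956
V = π·2.25² × L = 15.904313 × 193.661956 = 3080.060335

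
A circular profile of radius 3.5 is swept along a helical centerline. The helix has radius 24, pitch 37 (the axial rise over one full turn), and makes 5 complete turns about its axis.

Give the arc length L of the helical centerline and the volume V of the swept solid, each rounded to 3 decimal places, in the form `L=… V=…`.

L=776.347 V=29877.323

2πR = 2π·24 = 150.796447
per-turn = √(150.796447² + 37²) = √(22739.5685 + 1369) = √24108.5685 = 155.269342
L = 5 × 155.269342 = 776.346710
V = π·3.5² × L = 38.484510 × 776.346710 = 29877.322714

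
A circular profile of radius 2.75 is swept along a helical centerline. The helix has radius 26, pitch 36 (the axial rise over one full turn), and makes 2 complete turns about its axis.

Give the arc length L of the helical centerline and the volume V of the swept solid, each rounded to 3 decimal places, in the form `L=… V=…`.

L=334.565 V=7948.690

2πR = 2π·26 = 163.362818
per-turn = √(163.362818² + 36²) = √(26687.4103 + 1296) = √27983.4103 = 167.282427
L = 2 × 167.282427 = 334.564854
V = π·2.75² × L = 23.758294 × 334.564854 = 7948.690300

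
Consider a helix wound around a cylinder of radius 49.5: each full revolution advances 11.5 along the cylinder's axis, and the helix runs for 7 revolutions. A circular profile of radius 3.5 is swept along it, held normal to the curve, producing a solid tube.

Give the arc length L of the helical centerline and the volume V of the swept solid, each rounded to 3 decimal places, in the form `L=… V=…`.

2πR = 2π·49.5 = 311.017673
per-turn = √(311.017673² + 11.5²) = √(96731.9927 + 132.25) = √96864.2427 = 311.230209
L = 7 × 311.230209 = 2178.611460
V = π·3.5² × L = 38.484510 × 2178.611460 = 83842.794536

L=2178.611 V=83842.795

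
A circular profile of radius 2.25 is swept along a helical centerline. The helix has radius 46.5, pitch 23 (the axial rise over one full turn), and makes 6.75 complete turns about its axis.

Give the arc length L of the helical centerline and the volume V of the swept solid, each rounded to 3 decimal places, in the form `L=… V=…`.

2πR = 2π·46.5 = 292.168117
per-turn = √(292.168117² + 23²) = √(85362.2085 + 529) = √85891.2085 = 293.072019
L = 6.75 × 293.072019 = 1978.236130
V = π·2.25² × L = 15.904313 × 1978.236130 = 31462.486220

L=1978.236 V=31462.486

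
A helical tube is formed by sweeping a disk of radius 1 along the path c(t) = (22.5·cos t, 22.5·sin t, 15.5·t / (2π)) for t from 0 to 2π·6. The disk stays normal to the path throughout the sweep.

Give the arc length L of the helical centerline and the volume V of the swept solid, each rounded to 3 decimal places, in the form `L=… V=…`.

L=853.313 V=2680.762

2πR = 2π·22.5 = 141.371669
per-turn = √(141.371669² + 15.5²) = √(19985.9489 + 240.25) = √20226.1989 = 142.218842
L = 6 × 142.218842 = 853.313050
V = π·1² × L = 3.141593 × 853.313050 = 2680.762008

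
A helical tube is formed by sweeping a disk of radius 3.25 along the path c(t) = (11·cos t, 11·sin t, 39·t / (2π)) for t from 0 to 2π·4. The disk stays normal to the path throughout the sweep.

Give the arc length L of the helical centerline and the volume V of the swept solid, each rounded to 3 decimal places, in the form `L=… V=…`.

2πR = 2π·11 = 69.115038
per-turn = √(69.115038² + 39²) = √(4776.8885 + 1521) = √6297.8885 = 79.359237
L = 4 × 79.359237 = 317.436949
V = π·3.25² × L = 33.183072 × 317.436949 = 10533.533257

L=317.437 V=10533.533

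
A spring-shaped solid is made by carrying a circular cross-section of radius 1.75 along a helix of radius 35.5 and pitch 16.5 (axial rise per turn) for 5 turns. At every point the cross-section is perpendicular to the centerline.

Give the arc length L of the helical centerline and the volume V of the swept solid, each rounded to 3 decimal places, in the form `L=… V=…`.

L=1118.313 V=10759.428

2πR = 2π·35.5 = 223.053078
per-turn = √(223.053078² + 16.5²) = √(49752.6758 + 272.25) = √50024.9258 = 223.662527
L = 5 × 223.662527 = 1118.312633
V = π·1.75² × L = 9.621128 × 1118.312633 = 10759.428427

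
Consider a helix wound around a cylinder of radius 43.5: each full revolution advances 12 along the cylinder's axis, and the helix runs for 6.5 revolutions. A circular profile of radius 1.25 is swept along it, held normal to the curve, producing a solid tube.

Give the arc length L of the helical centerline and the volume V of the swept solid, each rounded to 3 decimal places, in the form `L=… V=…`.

2πR = 2π·43.5 = 273.318561
per-turn = √(273.318561² + 12²) = √(74703.0357 + 144) = √74847.0357 = 273.581863
L = 6.5 × 273.581863 = 1778.282109
V = π·1.25² × L = 4.908739 × 1778.282109 = 8729.121890

L=1778.282 V=8729.122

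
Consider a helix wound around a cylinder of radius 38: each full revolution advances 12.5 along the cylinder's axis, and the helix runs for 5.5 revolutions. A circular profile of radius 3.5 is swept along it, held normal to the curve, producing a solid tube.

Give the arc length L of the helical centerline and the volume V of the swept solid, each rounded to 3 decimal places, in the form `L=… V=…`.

2πR = 2π·38 = 238.761042
per-turn = √(238.761042² + 12.5²) = √(57006.8350 + 156.25) = √57163.0850 = 239.088028
L = 5.5 × 239.088028 = 1314.984153
V = π·3.5² × L = 38.484510 × 1314.984153 = 50606.520783

L=1314.984 V=50606.521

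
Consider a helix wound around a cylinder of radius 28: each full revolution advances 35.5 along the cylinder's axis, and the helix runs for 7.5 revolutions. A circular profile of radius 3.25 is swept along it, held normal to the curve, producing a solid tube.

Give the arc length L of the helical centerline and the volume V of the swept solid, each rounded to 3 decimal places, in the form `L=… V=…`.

2πR = 2π·28 = 175.929189
per-turn = √(175.929189² + 35.5²) = √(30951.0794 + 1260.25) = √32211.3294 = 179.475150
L = 7.5 × 179.475150 = 1346.063624
V = π·3.25² × L = 33.183072 × 1346.063624 = 44666.526683

L=1346.064 V=44666.527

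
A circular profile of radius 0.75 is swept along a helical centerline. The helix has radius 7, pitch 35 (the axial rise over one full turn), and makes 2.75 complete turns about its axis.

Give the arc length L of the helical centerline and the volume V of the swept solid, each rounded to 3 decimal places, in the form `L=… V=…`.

L=154.575 V=273.156

2πR = 2π·7 = 43.982297
per-turn = √(43.982297² + 35²) = √(1934.4425 + 1225) = √3159.4425 = 56.208918
L = 2.75 × 56.208918 = 154.574524
V = π·0.75² × L = 1.767146 × 154.574524 = 273.155732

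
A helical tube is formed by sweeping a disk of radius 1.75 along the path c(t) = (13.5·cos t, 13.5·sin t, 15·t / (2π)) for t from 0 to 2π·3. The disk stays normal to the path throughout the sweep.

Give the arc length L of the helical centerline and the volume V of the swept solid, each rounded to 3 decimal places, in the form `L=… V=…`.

L=258.417 V=2486.265

2πR = 2π·13.5 = 84.823002
per-turn = √(84.823002² + 15²) = √(7194.9416 + 225) = √7419.9416 = 86.139083
L = 3 × 86.139083 = 258.417249
V = π·1.75² × L = 9.621128 × 258.417249 = 2486.265299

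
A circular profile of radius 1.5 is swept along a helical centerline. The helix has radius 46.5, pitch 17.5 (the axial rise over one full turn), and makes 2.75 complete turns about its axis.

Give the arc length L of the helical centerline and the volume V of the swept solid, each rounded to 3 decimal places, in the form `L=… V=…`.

2πR = 2π·46.5 = 292.168117
per-turn = √(292.168117² + 17.5²) = √(85362.2085 + 306.25) = √85668.4585 = 292.691746
L = 2.75 × 292.691746 = 804.902303
V = π·1.5² × L = 7.068583 × 804.902303 = 5689.519113

L=804.902 V=5689.519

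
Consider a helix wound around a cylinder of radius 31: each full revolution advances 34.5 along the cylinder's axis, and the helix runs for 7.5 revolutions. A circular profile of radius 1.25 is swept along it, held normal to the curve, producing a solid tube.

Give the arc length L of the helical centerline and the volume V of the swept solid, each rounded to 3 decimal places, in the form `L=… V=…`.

L=1483.579 V=7282.502

2πR = 2π·31 = 194.778745
per-turn = √(194.778745² + 34.5²) = √(37938.7593 + 1190.25) = √39129.0093 = 197.810539
L = 7.5 × 197.810539 = 1483.579042
V = π·1.25² × L = 4.908739 × 1483.579042 = 7282.501593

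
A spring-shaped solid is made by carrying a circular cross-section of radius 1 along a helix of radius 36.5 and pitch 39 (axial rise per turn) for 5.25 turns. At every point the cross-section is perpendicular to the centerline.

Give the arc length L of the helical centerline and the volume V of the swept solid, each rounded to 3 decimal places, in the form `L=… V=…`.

L=1221.301 V=3836.830

2πR = 2π·36.5 = 229.336264
per-turn = √(229.336264² + 39²) = √(52595.1219 + 1521) = √54116.1219 = 232.628721
L = 5.25 × 232.628721 = 1221.300785
V = π·1² × L = 3.141593 × 1221.300785 = 3836.829575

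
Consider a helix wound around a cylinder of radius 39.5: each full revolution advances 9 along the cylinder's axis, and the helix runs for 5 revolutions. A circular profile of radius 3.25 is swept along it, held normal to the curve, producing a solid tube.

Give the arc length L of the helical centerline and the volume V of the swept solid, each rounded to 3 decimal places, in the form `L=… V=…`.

L=1241.745 V=41204.906

2πR = 2π·39.5 = 248.185820
per-turn = √(248.185820² + 9²) = √(61596.2011 + 81) = √61677.2011 = 248.348950
L = 5 × 248.348950 = 1241.744751
V = π·3.25² × L = 33.183072 × 1241.744751 = 41204.905980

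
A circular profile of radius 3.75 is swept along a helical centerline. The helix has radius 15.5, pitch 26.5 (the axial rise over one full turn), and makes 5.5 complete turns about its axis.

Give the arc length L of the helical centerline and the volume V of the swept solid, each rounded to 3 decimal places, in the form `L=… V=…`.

2πR = 2π·15.5 = 97.389372
per-turn = √(97.389372² + 26.5²) = √(9484.6898 + 702.25) = √10186.9398 = 100.930371
L = 5.5 × 100.930371 = 555.117042
V = π·3.75² × L = 44.178647 × 555.117042 = 24524.319652

L=555.117 V=24524.320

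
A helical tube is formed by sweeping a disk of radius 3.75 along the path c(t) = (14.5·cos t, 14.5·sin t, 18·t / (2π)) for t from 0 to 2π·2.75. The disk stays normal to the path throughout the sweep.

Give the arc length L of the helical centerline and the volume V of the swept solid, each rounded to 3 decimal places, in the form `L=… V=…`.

L=255.385 V=11282.568

2πR = 2π·14.5 = 91.106187
per-turn = √(91.106187² + 18²) = √(8300.3373 + 324) = √8624.3373 = 92.867310
L = 2.75 × 92.867310 = 255.385103
V = π·3.75² × L = 44.178647 × 255.385103 = 11282.568236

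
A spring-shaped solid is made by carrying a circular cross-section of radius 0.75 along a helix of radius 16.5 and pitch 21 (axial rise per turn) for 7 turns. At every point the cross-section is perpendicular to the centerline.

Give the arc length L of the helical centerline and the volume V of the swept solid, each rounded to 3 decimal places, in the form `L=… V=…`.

L=740.446 V=1308.477

2πR = 2π·16.5 = 103.672558
per-turn = √(103.672558² + 21²) = √(10747.9992 + 441) = √11188.9992 = 105.778066
L = 7 × 105.778066 = 740.446460
V = π·0.75² × L = 1.767146 × 740.446460 = 1308.476902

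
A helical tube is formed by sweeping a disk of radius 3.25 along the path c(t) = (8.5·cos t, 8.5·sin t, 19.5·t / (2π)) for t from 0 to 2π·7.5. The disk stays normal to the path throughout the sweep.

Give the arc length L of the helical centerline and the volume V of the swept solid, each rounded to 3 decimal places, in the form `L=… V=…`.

2πR = 2π·8.5 = 53.407075
per-turn = √(53.407075² + 19.5²) = √(2852.3157 + 380.25) = √3232.5657 = 56.855656
L = 7.5 × 56.855656 = 426.417423
V = π·3.25² × L = 33.183072 × 426.417423 = 14149.840237

L=426.417 V=14149.840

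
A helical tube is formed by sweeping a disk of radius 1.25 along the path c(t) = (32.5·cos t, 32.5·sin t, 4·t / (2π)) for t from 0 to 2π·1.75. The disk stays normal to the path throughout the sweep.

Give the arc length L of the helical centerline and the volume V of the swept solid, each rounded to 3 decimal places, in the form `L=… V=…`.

L=357.425 V=1754.504

2πR = 2π·32.5 = 204.203522
per-turn = √(204.203522² + 4²) = √(41699.0786 + 16) = √41715.0786 = 204.242695
L = 1.75 × 204.242695 = 357.424717
V = π·1.25² × L = 4.908739 × 357.424717 = 1754.504476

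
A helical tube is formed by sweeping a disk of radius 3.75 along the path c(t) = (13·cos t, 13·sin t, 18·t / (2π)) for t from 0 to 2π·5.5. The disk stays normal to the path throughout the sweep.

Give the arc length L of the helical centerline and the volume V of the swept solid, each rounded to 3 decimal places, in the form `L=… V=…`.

2πR = 2π·13 = 81.681409
per-turn = √(81.681409² + 18²) = √(6671.8526 + 324) = √6995.8526 = 83.641213
L = 5.5 × 83.641213 = 460.026674
V = π·3.75² × L = 44.178647 × 460.026674 = 20323.355880

L=460.027 V=20323.356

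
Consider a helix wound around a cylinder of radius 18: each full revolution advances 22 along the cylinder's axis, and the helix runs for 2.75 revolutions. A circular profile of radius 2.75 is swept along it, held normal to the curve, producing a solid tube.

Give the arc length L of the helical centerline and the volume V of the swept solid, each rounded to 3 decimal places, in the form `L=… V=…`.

2πR = 2π·18 = 113.097336
per-turn = √(113.097336² + 22²) = √(12791.0073 + 484) = √13275.0073 = 115.217218
L = 2.75 × 115.217218 = 316.847349
V = π·2.75² × L = 23.758294 × 316.847349 = 7527.752617

L=316.847 V=7527.753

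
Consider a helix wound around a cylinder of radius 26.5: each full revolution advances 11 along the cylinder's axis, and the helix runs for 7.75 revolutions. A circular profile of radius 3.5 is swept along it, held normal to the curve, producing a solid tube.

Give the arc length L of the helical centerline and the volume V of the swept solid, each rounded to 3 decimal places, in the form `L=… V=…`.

L=1293.222 V=49769.019

2πR = 2π·26.5 = 166.504411
per-turn = √(166.504411² + 11²) = √(27723.7188 + 121) = √27844.7188 = 166.867369
L = 7.75 × 166.867369 = 1293.222108
V = π·3.5² × L = 38.484510 × 1293.222108 = 49769.019157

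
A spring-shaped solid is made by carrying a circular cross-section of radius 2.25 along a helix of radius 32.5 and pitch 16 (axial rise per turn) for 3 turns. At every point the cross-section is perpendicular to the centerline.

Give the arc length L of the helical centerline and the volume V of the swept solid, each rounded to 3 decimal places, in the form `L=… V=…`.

2πR = 2π·32.5 = 204.203522
per-turn = √(204.203522² + 16²) = √(41699.0786 + 256) = √41955.0786 = 204.829389
L = 3 × 204.829389 = 614.488167
V = π·2.25² × L = 15.904313 × 614.488167 = 9773.012025

L=614.488 V=9773.012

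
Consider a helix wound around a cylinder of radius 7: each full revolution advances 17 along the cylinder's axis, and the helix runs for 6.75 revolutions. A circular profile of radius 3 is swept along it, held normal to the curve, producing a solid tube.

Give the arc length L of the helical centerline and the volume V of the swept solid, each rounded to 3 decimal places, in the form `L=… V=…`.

L=318.285 V=8999.308

2πR = 2π·7 = 43.982297
per-turn = √(43.982297² + 17²) = √(1934.4425 + 289) = √2223.4425 = 47.153393
L = 6.75 × 47.153393 = 318.285402
V = π·3² × L = 28.274334 × 318.285402 = 8999.307729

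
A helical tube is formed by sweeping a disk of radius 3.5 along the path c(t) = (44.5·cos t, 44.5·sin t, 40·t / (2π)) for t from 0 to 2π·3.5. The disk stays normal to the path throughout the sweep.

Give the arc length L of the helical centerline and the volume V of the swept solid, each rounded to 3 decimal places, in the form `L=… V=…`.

2πR = 2π·44.5 = 279.601746
per-turn = √(279.601746² + 40²) = √(78177.1365 + 1600) = √79777.1365 = 282.448467
L = 3.5 × 282.448467 = 988.569634
V = π·3.5² × L = 38.484510 × 988.569634 = 38044.617979

L=988.570 V=38044.618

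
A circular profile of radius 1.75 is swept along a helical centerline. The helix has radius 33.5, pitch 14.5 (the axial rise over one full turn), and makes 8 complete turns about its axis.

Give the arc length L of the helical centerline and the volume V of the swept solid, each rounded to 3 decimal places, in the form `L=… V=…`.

2πR = 2π·33.5 = 210.486708
per-turn = √(210.486708² + 14.5²) = √(44304.6542 + 210.25) = √44514.9042 = 210.985554
L = 8 × 210.985554 = 1687.884435
V = π·1.75² × L = 9.621128 × 1687.884435 = 16239.351357

L=1687.884 V=16239.351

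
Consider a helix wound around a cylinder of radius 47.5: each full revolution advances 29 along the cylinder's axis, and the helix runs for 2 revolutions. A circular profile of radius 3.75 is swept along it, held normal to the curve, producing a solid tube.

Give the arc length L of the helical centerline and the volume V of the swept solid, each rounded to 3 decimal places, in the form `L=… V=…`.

2πR = 2π·47.5 = 298.451302
per-turn = √(298.451302² + 29²) = √(89073.1797 + 841) = √89914.1797 = 299.856932
L = 2 × 299.856932 = 599.713864
V = π·3.75² × L = 44.178647 × 599.713864 = 26494.546921

L=599.714 V=26494.547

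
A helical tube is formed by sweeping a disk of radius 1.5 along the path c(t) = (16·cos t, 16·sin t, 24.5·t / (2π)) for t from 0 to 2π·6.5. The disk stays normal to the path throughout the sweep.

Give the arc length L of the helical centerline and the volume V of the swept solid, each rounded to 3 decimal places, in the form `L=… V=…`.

L=672.576 V=4754.163

2πR = 2π·16 = 100.530965
per-turn = √(100.530965² + 24.5²) = √(10106.4749 + 600.25) = √10706.7249 = 103.473305
L = 6.5 × 103.473305 = 672.576484
V = π·1.5² × L = 7.068583 × 672.576484 = 4754.163020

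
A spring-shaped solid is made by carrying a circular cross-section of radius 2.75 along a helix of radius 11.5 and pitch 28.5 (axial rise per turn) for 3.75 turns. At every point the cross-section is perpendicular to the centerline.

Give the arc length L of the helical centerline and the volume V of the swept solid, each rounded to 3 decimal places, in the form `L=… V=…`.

L=291.278 V=6920.268

2πR = 2π·11.5 = 72.256631
per-turn = √(72.256631² + 28.5²) = √(5221.0207 + 812.25) = √6033.2707 = 77.674132
L = 3.75 × 77.674132 = 291.277994
V = π·2.75² × L = 23.758294 × 291.277994 = 6920.268339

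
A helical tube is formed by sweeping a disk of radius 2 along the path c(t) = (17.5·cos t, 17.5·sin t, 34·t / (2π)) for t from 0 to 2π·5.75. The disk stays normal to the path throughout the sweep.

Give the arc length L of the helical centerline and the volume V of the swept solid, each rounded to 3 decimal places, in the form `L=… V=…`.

L=661.781 V=8316.191

2πR = 2π·17.5 = 109.955743
per-turn = √(109.955743² + 34²) = √(12090.2654 + 1156) = √13246.2654 = 115.092421
L = 5.75 × 115.092421 = 661.781421
V = π·2² × L = 12.566371 × 661.781421 = 8316.190605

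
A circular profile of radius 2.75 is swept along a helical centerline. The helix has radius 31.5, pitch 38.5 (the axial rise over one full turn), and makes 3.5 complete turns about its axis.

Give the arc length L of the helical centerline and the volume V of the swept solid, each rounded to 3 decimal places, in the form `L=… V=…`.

L=705.705 V=16766.358

2πR = 2π·31.5 = 197.920337
per-turn = √(197.920337² + 38.5²) = √(39172.4599 + 1482.25) = √40654.7099 = 201.630131
L = 3.5 × 201.630131 = 705.705460
V = π·2.75² × L = 23.758294 × 705.705460 = 16766.358102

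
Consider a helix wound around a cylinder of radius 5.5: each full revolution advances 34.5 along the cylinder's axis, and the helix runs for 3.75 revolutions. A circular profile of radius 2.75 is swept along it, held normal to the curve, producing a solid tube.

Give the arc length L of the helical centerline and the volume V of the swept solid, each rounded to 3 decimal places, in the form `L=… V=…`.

L=183.116 V=4350.535

2πR = 2π·5.5 = 34.557519
per-turn = √(34.557519² + 34.5²) = √(1194.2221 + 1190.25) = √2384.4721 = 48.831057
L = 3.75 × 48.831057 = 183.116464
V = π·2.75² × L = 23.758294 × 183.116464 = 4350.534867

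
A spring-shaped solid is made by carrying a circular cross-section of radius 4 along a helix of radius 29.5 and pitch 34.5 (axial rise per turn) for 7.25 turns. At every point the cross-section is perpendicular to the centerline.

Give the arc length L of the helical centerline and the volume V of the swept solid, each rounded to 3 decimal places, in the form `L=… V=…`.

L=1366.896 V=68707.686

2πR = 2π·29.5 = 185.353967
per-turn = √(185.353967² + 34.5²) = √(34356.0929 + 1190.25) = √35546.3429 = 188.537378
L = 7.25 × 188.537378 = 1366.895991
V = π·4² × L = 50.265482 × 1366.895991 = 68707.686448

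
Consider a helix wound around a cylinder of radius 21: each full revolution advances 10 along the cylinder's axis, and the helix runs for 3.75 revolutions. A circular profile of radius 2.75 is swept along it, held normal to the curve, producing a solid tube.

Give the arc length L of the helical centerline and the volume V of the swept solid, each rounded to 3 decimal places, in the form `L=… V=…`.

2πR = 2π·21 = 131.946891
per-turn = √(131.946891² + 10²) = √(17409.9822 + 100) = √17509.9822 = 132.325289
L = 3.75 × 132.325289 = 496.219835
V = π·2.75² × L = 23.758294 × 496.219835 = 11789.336937

L=496.220 V=11789.337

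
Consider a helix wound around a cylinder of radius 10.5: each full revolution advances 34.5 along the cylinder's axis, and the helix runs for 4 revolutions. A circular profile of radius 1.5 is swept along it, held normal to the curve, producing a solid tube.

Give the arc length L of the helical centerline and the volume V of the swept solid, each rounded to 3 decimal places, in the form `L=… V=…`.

2πR = 2π·10.5 = 65.973446
per-turn = √(65.973446² + 34.5²) = √(4352.4955 + 1190.25) = √5542.7455 = 74.449617
L = 4 × 74.449617 = 297.798470
V = π·1.5² × L = 7.068583 × 297.798470 = 2105.013342

L=297.798 V=2105.013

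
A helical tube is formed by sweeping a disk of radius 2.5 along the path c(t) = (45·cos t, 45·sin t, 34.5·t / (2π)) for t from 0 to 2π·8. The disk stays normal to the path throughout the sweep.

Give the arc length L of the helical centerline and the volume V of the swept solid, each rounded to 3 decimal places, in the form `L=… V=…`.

2πR = 2π·45 = 282.743339
per-turn = √(282.743339² + 34.5²) = √(79943.7956 + 1190.25) = √81134.0456 = 284.840386
L = 8 × 284.840386 = 2278.723090
V = π·2.5² × L = 19.634954 × 2278.723090 = 44742.623247

L=2278.723 V=44742.623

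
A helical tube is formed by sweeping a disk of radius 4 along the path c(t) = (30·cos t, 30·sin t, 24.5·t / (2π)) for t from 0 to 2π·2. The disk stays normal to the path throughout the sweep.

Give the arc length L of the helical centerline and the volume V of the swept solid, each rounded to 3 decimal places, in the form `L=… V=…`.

2πR = 2π·30 = 188.495559
per-turn = √(188.495559² + 24.5²) = √(35530.5758 + 600.25) = √36130.8258 = 190.081103
L = 2 × 190.081103 = 380.162207
V = π·4² × L = 50.265482 × 380.162207 = 19109.036730

L=380.162 V=19109.037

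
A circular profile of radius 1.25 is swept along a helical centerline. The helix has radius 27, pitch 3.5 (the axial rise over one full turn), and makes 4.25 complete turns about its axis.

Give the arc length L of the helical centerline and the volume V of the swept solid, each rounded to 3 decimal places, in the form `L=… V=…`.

L=721.149 V=3539.932

2πR = 2π·27 = 169.646003
per-turn = √(169.646003² + 3.5²) = √(28779.7664 + 12.25) = √28792.0164 = 169.682104
L = 4.25 × 169.682104 = 721.148942
V = π·1.25² × L = 4.908739 × 721.148942 = 3539.931592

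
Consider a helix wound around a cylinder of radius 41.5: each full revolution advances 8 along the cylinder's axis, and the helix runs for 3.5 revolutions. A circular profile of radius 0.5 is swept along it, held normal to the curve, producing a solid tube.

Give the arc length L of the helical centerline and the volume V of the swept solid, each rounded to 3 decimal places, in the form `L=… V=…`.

L=913.062 V=717.117

2πR = 2π·41.5 = 260.752190
per-turn = √(260.752190² + 8²) = √(67991.7047 + 64) = √68055.7047 = 260.874883
L = 3.5 × 260.874883 = 913.062091
V = π·0.5² × L = 0.785398 × 913.062091 = 717.117290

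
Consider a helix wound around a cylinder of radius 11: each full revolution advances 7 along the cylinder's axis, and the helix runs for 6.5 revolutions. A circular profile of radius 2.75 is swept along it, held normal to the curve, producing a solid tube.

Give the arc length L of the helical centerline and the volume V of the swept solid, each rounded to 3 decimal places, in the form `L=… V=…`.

L=451.546 V=10727.963

2πR = 2π·11 = 69.115038
per-turn = √(69.115038² + 7²) = √(4776.8885 + 49) = √4825.8885 = 69.468615
L = 6.5 × 69.468615 = 451.546000
V = π·2.75² × L = 23.758294 × 451.546000 = 10727.962830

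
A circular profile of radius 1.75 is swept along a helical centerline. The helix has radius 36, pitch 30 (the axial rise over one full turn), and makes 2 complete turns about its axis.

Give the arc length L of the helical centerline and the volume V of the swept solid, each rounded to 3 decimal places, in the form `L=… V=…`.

L=456.351 V=4390.610

2πR = 2π·36 = 226.194671
per-turn = √(226.194671² + 30²) = √(51164.0292 + 900) = √52064.0292 = 228.175435
L = 2 × 228.175435 = 456.350870
V = π·1.75² × L = 9.621128 × 456.350870 = 4390.609909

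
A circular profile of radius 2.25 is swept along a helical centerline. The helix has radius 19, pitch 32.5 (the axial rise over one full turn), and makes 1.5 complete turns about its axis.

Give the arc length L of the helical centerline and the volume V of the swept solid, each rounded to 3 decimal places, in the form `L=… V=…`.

2πR = 2π·19 = 119.380521
per-turn = √(119.380521² + 32.5²) = √(14251.7088 + 1056.25) = √15307.9588 = 123.725336
L = 1.5 × 123.725336 = 185.588004
V = π·2.25² × L = 15.904313 × 185.588004 = 2951.649668

L=185.588 V=2951.650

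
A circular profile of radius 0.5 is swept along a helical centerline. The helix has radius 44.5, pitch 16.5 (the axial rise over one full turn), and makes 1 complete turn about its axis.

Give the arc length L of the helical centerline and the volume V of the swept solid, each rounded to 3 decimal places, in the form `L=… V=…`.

L=280.088 V=219.981

2πR = 2π·44.5 = 279.601746
per-turn = √(279.601746² + 16.5²) = √(78177.1365 + 272.25) = √78449.3865 = 280.088176
L = 1 × 280.088176 = 280.088176
V = π·0.5² × L = 0.785398 × 280.088176 = 219.980739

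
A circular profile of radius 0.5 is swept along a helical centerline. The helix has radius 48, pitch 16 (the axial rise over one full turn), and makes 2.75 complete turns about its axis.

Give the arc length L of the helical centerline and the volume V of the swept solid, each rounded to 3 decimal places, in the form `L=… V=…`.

2πR = 2π·48 = 301.592895
per-turn = √(301.592895² + 16²) = √(90958.2742 + 256) = √91214.2742 = 302.017010
L = 2.75 × 302.017010 = 830.546777
V = π·0.5² × L = 0.785398 × 830.546777 = 652.309913

L=830.547 V=652.310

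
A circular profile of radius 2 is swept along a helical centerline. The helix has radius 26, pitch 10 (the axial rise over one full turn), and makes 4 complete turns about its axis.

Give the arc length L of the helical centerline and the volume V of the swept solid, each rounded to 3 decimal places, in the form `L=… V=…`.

2πR = 2π·26 = 163.362818
per-turn = √(163.362818² + 10²) = √(26687.4103 + 100) = √26787.4103 = 163.668599
L = 4 × 163.668599 = 654.674396
V = π·2² × L = 12.566371 × 654.674396 = 8226.881092

L=654.674 V=8226.881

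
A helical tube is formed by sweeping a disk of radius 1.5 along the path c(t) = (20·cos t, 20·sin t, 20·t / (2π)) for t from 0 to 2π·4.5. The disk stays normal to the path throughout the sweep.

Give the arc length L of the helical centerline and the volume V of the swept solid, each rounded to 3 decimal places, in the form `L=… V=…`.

2πR = 2π·20 = 125.663706
per-turn = √(125.663706² + 20²) = √(15791.3670 + 400) = √16191.3670 = 127.245303
L = 4.5 × 127.245303 = 572.603862
V = π·1.5² × L = 7.068583 × 572.603862 = 4047.498193

L=572.604 V=4047.498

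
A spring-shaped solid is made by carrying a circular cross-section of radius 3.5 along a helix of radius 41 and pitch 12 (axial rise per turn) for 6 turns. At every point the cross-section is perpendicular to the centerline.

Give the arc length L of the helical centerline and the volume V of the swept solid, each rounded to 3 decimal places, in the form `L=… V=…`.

2πR = 2π·41 = 257.610598
per-turn = √(257.610598² + 12²) = √(66363.2200 + 144) = √66507.2200 = 257.889938
L = 6 × 257.889938 = 1547.339627
V = π·3.5² × L = 38.484510 × 1547.339627 = 59548.607340

L=1547.340 V=59548.607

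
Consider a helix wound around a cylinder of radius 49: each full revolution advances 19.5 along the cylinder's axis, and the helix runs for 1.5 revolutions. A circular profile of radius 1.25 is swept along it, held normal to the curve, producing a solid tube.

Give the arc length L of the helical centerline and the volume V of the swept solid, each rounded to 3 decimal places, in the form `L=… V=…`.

L=462.739 V=2271.467

2πR = 2π·49 = 307.876080
per-turn = √(307.876080² + 19.5²) = √(94787.6807 + 380.25) = √95167.9307 = 308.492999
L = 1.5 × 308.492999 = 462.739499
V = π·1.25² × L = 4.908739 × 462.739499 = 2271.467204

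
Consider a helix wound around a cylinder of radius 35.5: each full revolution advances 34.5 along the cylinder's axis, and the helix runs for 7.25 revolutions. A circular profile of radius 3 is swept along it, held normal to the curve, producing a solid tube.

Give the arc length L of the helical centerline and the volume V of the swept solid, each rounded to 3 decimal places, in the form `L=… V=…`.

L=1636.364 V=46267.106

2πR = 2π·35.5 = 223.053078
per-turn = √(223.053078² + 34.5²) = √(49752.6758 + 1190.25) = √50942.9258 = 225.705396
L = 7.25 × 225.705396 = 1636.364121
V = π·3² × L = 28.274334 × 1636.364121 = 46267.105511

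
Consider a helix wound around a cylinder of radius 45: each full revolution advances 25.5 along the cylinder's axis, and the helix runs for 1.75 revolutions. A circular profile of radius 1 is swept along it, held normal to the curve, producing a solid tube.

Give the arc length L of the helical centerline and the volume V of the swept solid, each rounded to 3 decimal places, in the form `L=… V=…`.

L=496.809 V=1560.772

2πR = 2π·45 = 282.743339
per-turn = √(282.743339² + 25.5²) = √(79943.7956 + 650.25) = √80594.0456 = 283.890904
L = 1.75 × 283.890904 = 496.809083
V = π·1² × L = 3.141593 × 496.809083 = 1560.771765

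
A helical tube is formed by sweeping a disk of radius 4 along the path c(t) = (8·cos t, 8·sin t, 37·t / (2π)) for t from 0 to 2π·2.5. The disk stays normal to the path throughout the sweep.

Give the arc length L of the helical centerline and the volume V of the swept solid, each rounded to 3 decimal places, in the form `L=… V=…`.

2πR = 2π·8 = 50.265482
per-turn = √(50.265482² + 37²) = √(2526.6187 + 1369) = √3895.6187 = 62.414892
L = 2.5 × 62.414892 = 156.037230
V = π·4² × L = 50.265482 × 156.037230 = 7843.286630

L=156.037 V=7843.287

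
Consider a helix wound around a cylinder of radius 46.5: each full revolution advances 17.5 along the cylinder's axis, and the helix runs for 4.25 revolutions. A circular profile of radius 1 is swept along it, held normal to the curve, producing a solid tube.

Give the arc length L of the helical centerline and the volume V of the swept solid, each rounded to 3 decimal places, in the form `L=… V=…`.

L=1243.940 V=3907.953

2πR = 2π·46.5 = 292.168117
per-turn = √(292.168117² + 17.5²) = √(85362.2085 + 306.25) = √85668.4585 = 292.691746
L = 4.25 × 292.691746 = 1243.939923
V = π·1² × L = 3.141593 × 1243.939923 = 3907.952522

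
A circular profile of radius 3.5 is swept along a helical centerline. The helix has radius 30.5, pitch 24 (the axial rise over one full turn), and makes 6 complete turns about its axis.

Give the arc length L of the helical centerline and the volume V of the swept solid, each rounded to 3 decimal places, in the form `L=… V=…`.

2πR = 2π·30.5 = 191.637152
per-turn = √(191.637152² + 24²) = √(36724.7980 + 576) = √37300.7980 = 193.134145
L = 6 × 193.134145 = 1158.804870
V = π·3.5² × L = 38.484510 × 1158.804870 = 44596.037622

L=1158.805 V=44596.038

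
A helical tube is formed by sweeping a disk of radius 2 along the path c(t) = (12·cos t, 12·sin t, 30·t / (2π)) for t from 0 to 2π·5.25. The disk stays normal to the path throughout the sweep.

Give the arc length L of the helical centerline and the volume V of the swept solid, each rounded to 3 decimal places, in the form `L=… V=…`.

L=426.024 V=5353.570

2πR = 2π·12 = 75.398224
per-turn = √(75.398224² + 30²) = √(5684.8921 + 900) = √6584.8921 = 81.147348
L = 5.25 × 81.147348 = 426.023579
V = π·2² × L = 12.566371 × 426.023579 = 5353.570178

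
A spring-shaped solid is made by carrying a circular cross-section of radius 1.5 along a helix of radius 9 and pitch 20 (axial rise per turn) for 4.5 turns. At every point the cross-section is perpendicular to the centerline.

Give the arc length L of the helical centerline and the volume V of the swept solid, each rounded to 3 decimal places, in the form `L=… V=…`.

L=269.916 V=1907.922

2πR = 2π·9 = 56.548668
per-turn = √(56.548668² + 20²) = √(3197.7518 + 400) = √3597.7518 = 59.981262
L = 4.5 × 59.981262 = 269.915680
V = π·1.5² × L = 7.068583 × 269.915680 = 1907.921516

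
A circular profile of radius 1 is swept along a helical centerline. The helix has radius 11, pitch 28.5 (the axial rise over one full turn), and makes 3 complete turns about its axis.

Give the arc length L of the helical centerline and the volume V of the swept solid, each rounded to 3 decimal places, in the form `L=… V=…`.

L=224.282 V=704.602

2πR = 2π·11 = 69.115038
per-turn = √(69.115038² + 28.5²) = √(4776.8885 + 812.25) = √5589.1385 = 74.760541
L = 3 × 74.760541 = 224.281624
V = π·1² × L = 3.141593 × 224.281624 = 704.601502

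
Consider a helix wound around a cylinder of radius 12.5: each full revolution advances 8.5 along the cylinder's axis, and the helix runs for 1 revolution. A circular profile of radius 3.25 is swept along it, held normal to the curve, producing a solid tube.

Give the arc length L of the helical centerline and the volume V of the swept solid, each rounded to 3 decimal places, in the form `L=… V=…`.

L=78.998 V=2621.411

2πR = 2π·12.5 = 78.539816
per-turn = √(78.539816² + 8.5²) = √(6168.5028 + 72.25) = √6240.7528 = 78.998435
L = 1 × 78.998435 = 78.998435
V = π·3.25² × L = 33.183072 × 78.998435 = 2621.410792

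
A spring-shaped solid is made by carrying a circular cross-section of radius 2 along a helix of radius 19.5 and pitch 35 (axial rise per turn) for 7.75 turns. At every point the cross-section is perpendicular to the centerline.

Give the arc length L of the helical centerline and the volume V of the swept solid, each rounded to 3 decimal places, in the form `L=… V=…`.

L=987.530 V=12409.664

2πR = 2π·19.5 = 122.522113
per-turn = √(122.522113² + 35²) = √(15011.6683 + 1225) = √16236.6683 = 127.423186
L = 7.75 × 127.423186 = 987.529690
V = π·2² × L = 12.566371 × 987.529690 = 12409.664082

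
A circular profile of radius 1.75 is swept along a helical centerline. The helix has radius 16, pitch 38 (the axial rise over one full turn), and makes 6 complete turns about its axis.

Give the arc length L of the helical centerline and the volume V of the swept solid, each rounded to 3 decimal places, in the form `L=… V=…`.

L=644.839 V=6204.076

2πR = 2π·16 = 100.530965
per-turn = √(100.530965² + 38²) = √(10106.4749 + 1444) = √11550.4749 = 107.473136
L = 6 × 107.473136 = 644.838814
V = π·1.75² × L = 9.621128 × 644.838814 = 6204.076452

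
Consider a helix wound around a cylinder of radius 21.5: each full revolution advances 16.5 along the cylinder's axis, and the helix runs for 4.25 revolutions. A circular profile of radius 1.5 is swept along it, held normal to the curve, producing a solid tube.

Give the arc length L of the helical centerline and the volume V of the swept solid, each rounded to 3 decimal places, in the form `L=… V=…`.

L=578.393 V=4088.418

2πR = 2π·21.5 = 135.088484
per-turn = √(135.088484² + 16.5²) = √(18248.8985 + 272.25) = √18521.1485 = 136.092426
L = 4.25 × 136.092426 = 578.392812
V = π·1.5² × L = 7.068583 × 578.392812 = 4088.417873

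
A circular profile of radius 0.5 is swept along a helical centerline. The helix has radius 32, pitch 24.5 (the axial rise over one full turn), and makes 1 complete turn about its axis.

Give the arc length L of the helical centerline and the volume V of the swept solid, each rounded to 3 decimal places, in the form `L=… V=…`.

L=202.549 V=159.082

2πR = 2π·32 = 201.061930
per-turn = √(201.061930² + 24.5²) = √(40425.8996 + 600.25) = √41026.1496 = 202.549129
L = 1 × 202.549129 = 202.549129
V = π·0.5² × L = 0.785398 × 202.549129 = 159.081714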